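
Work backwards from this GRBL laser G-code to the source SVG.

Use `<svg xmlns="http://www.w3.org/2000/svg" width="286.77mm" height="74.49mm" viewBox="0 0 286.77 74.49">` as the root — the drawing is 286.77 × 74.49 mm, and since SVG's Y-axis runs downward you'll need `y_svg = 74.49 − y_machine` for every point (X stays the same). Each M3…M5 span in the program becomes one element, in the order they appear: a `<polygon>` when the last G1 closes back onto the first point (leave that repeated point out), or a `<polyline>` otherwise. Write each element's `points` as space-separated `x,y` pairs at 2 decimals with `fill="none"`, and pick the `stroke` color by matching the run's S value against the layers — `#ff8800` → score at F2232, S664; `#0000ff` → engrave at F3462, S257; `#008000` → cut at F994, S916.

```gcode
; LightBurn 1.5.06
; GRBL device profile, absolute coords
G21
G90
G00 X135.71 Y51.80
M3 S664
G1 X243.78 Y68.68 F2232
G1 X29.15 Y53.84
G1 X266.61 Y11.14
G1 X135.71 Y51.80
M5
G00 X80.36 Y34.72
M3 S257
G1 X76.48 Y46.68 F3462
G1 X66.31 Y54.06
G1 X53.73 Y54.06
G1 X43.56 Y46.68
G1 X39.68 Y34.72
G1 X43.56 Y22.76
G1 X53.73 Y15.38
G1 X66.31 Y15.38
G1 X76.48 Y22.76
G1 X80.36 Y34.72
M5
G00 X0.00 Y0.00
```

<svg xmlns="http://www.w3.org/2000/svg" width="286.77mm" height="74.49mm" viewBox="0 0 286.77 74.49">
  <polygon points="135.71,22.69 243.78,5.81 29.15,20.65 266.61,63.35" fill="none" stroke="#ff8800"/>
  <polygon points="80.36,39.77 76.48,27.81 66.31,20.43 53.73,20.43 43.56,27.81 39.68,39.77 43.56,51.73 53.73,59.11 66.31,59.11 76.48,51.73" fill="none" stroke="#0000ff"/>
</svg>

y_svg = 74.49 − y_m.

[1] S664→`#ff8800` (score); closed run; points: 135.71,22.69 243.78,5.81 29.15,20.65 266.61,63.35

[2] S257→`#0000ff` (engrave); closed run; points: 80.36,39.77 76.48,27.81 66.31,20.43 53.73,20.43 43.56,27.81 39.68,39.77 43.56,51.73 53.73,59.11 66.31,59.11 76.48,51.73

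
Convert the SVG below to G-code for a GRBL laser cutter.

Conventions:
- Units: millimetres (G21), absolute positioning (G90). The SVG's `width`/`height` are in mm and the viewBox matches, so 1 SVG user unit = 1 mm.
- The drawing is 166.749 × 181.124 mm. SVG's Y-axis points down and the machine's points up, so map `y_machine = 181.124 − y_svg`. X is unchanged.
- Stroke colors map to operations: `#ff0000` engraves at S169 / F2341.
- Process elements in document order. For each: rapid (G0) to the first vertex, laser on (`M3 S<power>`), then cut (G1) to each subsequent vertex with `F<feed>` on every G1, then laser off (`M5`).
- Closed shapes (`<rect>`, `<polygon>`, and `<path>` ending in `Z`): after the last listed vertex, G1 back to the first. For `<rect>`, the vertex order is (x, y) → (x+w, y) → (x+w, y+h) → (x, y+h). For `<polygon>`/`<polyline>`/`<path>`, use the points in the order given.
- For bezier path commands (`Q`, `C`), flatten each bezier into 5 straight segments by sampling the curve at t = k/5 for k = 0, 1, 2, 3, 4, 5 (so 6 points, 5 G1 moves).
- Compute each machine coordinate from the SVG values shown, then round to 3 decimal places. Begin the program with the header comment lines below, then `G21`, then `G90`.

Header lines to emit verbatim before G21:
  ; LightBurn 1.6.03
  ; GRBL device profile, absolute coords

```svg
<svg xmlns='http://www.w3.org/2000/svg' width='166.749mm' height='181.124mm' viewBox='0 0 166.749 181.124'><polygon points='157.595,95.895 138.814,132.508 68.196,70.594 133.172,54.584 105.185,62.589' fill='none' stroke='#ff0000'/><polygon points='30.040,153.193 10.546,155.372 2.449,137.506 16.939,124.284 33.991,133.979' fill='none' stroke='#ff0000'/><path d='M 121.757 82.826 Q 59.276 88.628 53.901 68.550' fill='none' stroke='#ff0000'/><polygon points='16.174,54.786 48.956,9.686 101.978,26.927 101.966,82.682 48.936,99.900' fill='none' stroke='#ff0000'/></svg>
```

Since the viewBox matches the mm dimensions, user units are millimetres directly. The only transform is the Y-flip y_m = 181.124 − y_svg.

Shape 1 is a closed polygon drawn with `<polygon>`. Its stroke #ff0000 means engrave at S169, F2341. After flipping Y the toolpath is (157.595,85.229) → (138.814,48.616) → (68.196,110.530) → (133.172,126.540) → (105.185,118.535) → (157.595,85.229), returning to the start.

Shape 2 is a regular polygon drawn with `<polygon>`. Its stroke #ff0000 means engrave at S169, F2341. After flipping Y the toolpath is (30.040,27.931) → (10.546,25.752) → (2.449,43.618) → (16.939,56.840) → (33.991,47.145) → (30.040,27.931), returning to the start.

Shape 3 is a quadratic bezier drawn with `<path>`. Its stroke #ff0000 means engrave at S169, F2341. After flipping Y the toolpath is (121.757,98.298) → (99.049,97.012) → (80.909,97.797) → (67.338,100.652) → (58.335,105.578) → (53.901,112.574).

Shape 4 is a regular polygon drawn with `<polygon>`. Its stroke #ff0000 means engrave at S169, F2341. After flipping Y the toolpath is (16.174,126.338) → (48.956,171.438) → (101.978,154.197) → (101.966,98.442) → (48.936,81.224) → (16.174,126.338), returning to the start.

; LightBurn 1.6.03
; GRBL device profile, absolute coords
G21
G90
G0 X157.595 Y85.229
M3 S169
G1 X138.814 Y48.616 F2341
G1 X68.196 Y110.530 F2341
G1 X133.172 Y126.540 F2341
G1 X105.185 Y118.535 F2341
G1 X157.595 Y85.229 F2341
M5
G0 X30.040 Y27.931
M3 S169
G1 X10.546 Y25.752 F2341
G1 X2.449 Y43.618 F2341
G1 X16.939 Y56.840 F2341
G1 X33.991 Y47.145 F2341
G1 X30.040 Y27.931 F2341
M5
G0 X121.757 Y98.298
M3 S169
G1 X99.049 Y97.012 F2341
G1 X80.909 Y97.797 F2341
G1 X67.338 Y100.652 F2341
G1 X58.335 Y105.578 F2341
G1 X53.901 Y112.574 F2341
M5
G0 X16.174 Y126.338
M3 S169
G1 X48.956 Y171.438 F2341
G1 X101.978 Y154.197 F2341
G1 X101.966 Y98.442 F2341
G1 X48.936 Y81.224 F2341
G1 X16.174 Y126.338 F2341
M5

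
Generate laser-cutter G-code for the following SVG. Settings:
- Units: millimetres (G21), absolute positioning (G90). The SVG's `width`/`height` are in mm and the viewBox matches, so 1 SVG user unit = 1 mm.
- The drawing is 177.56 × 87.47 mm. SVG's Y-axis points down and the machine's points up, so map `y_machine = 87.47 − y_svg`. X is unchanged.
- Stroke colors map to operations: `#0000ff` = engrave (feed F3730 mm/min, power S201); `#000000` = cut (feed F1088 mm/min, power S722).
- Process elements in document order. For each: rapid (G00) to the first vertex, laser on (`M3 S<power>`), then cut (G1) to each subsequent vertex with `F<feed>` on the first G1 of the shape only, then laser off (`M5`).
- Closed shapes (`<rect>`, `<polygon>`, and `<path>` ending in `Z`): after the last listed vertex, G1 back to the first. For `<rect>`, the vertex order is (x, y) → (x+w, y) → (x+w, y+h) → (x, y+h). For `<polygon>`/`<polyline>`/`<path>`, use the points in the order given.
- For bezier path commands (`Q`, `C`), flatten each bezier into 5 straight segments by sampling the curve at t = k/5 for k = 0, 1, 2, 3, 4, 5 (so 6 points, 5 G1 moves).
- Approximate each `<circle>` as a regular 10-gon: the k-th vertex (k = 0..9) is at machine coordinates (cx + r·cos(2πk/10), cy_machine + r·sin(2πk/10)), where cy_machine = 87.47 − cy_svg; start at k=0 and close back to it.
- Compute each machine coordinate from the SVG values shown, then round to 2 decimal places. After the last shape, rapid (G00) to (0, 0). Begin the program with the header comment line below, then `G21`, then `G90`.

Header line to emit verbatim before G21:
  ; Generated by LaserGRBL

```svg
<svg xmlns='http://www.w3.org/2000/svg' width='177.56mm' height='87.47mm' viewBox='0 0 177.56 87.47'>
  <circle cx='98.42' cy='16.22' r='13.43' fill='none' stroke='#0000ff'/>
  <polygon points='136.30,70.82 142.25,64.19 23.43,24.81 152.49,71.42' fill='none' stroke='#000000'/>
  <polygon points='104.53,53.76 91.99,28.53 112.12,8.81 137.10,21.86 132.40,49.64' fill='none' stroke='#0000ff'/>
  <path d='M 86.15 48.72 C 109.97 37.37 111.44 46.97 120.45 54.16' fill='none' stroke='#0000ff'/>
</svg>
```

; Generated by LaserGRBL
G21
G90
G00 X111.85 Y71.25
M3 S201
G1 X109.29 Y79.14 F3730
G1 X102.57 Y84.02
G1 X94.27 Y84.02
G1 X87.55 Y79.14
G1 X84.99 Y71.25
G1 X87.55 Y63.36
G1 X94.27 Y58.48
G1 X102.57 Y58.48
G1 X109.29 Y63.36
G1 X111.85 Y71.25
M5
G00 X136.30 Y16.65
M3 S722
G1 X142.25 Y23.28 F1088
G1 X23.43 Y62.66
G1 X152.49 Y16.05
G1 X136.30 Y16.65
M5
G00 X104.53 Y33.71
M3 S201
G1 X91.99 Y58.94 F3730
G1 X112.12 Y78.66
G1 X137.10 Y65.61
G1 X132.40 Y37.83
G1 X104.53 Y33.71
M5
G00 X86.15 Y38.75
M3 S201
G1 X98.00 Y43.23 F3730
G1 X105.92 Y43.81
G1 X111.34 Y41.60
G1 X115.71 Y37.73
G1 X120.45 Y33.31
M5
G00 X0.00 Y0.00

Since the viewBox matches the mm dimensions, user units are millimetres directly. The only transform is the Y-flip y_m = 87.47 − y_svg.

Shape 1 is a circle drawn with `<circle>`. Its stroke #0000ff means engrave at S201, F3730. After flipping Y the toolpath is (111.85,71.25) → (109.29,79.14) → (102.57,84.02) → (94.27,84.02) → (87.55,79.14) → (84.99,71.25) → (87.55,63.36) → (94.27,58.48) → (102.57,58.48) → (109.29,63.36) → (111.85,71.25), returning to the start.

Shape 2 is a closed polygon drawn with `<polygon>`. Its stroke #000000 means cut at S722, F1088. After flipping Y the toolpath is (136.30,16.65) → (142.25,23.28) → (23.43,62.66) → (152.49,16.05) → (136.30,16.65), returning to the start.

Shape 3 is a regular polygon drawn with `<polygon>`. Its stroke #0000ff means engrave at S201, F3730. After flipping Y the toolpath is (104.53,33.71) → (91.99,58.94) → (112.12,78.66) → (137.10,65.61) → (132.40,37.83) → (104.53,33.71), returning to the start.

Shape 4 is a cubic bezier drawn with `<path>`. Its stroke #0000ff means engrave at S201, F3730. After flipping Y the toolpath is (86.15,38.75) → (98.00,43.23) → (105.92,43.81) → (111.34,41.60) → (115.71,37.73) → (120.45,33.31).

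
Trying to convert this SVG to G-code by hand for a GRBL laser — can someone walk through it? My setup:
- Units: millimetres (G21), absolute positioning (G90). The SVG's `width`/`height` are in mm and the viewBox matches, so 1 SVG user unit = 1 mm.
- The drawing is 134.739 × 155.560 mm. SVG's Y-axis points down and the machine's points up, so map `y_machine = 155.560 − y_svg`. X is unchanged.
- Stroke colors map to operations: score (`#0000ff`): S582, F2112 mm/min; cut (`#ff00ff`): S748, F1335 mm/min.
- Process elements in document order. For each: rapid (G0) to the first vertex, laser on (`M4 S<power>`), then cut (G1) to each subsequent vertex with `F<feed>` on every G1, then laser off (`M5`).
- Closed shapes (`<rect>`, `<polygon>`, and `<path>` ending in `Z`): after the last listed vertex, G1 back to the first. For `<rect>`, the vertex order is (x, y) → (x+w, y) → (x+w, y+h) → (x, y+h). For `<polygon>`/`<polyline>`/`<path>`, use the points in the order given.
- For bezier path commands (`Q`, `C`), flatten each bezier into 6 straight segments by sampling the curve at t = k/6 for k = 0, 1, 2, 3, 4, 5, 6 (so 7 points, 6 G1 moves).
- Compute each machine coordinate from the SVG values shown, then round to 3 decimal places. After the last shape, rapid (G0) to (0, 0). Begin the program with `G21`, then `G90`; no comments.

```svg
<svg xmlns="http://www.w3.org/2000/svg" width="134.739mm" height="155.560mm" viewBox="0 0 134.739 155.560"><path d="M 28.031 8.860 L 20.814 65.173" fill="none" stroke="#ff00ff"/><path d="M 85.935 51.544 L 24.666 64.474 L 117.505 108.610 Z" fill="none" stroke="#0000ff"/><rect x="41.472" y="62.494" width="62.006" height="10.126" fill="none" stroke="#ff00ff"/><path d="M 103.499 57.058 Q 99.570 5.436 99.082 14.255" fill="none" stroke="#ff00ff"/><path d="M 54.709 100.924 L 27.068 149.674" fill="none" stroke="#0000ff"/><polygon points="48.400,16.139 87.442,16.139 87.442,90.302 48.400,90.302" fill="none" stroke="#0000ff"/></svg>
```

1 u = 1 mm; y_m = 155.560 − y.

[1] `<path>` line segment, #ff00ff→cut S748 F1335: (28.031,146.700) → (20.814,90.387)

[2] `<path>` closed polygon, #0000ff→score S582 F2112: (85.935,104.016) → (24.666,91.086) → (117.505,46.950) → (85.935,104.016) (closed)

[3] `<rect>` rectangle, #ff00ff→cut S748 F1335: (41.472,93.066) → (103.478,93.066) → (103.478,82.940) → (41.472,82.940) → (41.472,93.066) (closed)

[4] `<path>` quadratic bezier, #ff00ff→cut S748 F1335: (103.499,98.502) → (102.285,114.030) → (101.262,126.201) → (100.430,135.014) → (99.790,140.469) → (99.340,142.566) → (99.082,141.305)

[5] `<path>` line segment, #0000ff→score S582 F2112: (54.709,54.636) → (27.068,5.886)

[6] `<polygon>` rectangle, #0000ff→score S582 F2112: (48.400,139.421) → (87.442,139.421) → (87.442,65.258) → (48.400,65.258) → (48.400,139.421) (closed)

G21
G90
G0 X28.031 Y146.700
M4 S748
G1 X20.814 Y90.387 F1335
M5
G0 X85.935 Y104.016
M4 S582
G1 X24.666 Y91.086 F2112
G1 X117.505 Y46.950 F2112
G1 X85.935 Y104.016 F2112
M5
G0 X41.472 Y93.066
M4 S748
G1 X103.478 Y93.066 F1335
G1 X103.478 Y82.940 F1335
G1 X41.472 Y82.940 F1335
G1 X41.472 Y93.066 F1335
M5
G0 X103.499 Y98.502
M4 S748
G1 X102.285 Y114.030 F1335
G1 X101.262 Y126.201 F1335
G1 X100.430 Y135.014 F1335
G1 X99.790 Y140.469 F1335
G1 X99.340 Y142.566 F1335
G1 X99.082 Y141.305 F1335
M5
G0 X54.709 Y54.636
M4 S582
G1 X27.068 Y5.886 F2112
M5
G0 X48.400 Y139.421
M4 S582
G1 X87.442 Y139.421 F2112
G1 X87.442 Y65.258 F2112
G1 X48.400 Y65.258 F2112
G1 X48.400 Y139.421 F2112
M5
G0 X0.000 Y0.000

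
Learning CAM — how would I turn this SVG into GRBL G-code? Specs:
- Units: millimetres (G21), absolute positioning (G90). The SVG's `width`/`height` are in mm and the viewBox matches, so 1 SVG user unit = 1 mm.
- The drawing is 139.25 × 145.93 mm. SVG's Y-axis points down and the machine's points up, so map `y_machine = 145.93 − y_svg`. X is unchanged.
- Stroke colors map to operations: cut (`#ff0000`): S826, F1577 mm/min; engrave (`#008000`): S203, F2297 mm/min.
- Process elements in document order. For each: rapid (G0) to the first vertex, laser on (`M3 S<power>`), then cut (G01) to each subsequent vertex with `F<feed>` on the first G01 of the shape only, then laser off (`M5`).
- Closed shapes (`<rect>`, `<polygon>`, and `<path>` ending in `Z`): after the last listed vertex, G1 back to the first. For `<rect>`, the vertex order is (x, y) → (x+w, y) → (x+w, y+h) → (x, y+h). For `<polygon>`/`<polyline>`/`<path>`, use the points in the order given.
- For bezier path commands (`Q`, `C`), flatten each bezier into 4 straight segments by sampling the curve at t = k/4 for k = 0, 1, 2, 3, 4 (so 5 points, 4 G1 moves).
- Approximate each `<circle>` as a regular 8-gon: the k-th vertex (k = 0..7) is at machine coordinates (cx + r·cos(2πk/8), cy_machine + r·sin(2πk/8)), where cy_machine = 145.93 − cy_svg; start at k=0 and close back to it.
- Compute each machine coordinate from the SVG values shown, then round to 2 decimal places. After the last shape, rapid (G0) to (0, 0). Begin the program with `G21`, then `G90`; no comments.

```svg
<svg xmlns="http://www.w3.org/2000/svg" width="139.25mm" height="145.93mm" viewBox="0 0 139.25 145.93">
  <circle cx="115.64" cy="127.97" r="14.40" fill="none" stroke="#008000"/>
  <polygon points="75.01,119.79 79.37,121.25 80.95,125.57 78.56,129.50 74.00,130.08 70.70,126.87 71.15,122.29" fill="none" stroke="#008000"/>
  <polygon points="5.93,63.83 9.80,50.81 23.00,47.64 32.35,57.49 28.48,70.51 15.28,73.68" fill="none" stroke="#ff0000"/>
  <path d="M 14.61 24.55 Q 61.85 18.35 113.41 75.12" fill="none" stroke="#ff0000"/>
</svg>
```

Since the viewBox matches the mm dimensions, user units are millimetres directly. The only transform is the Y-flip y_m = 145.93 − y_svg.

Shape 1 is a circle drawn with `<circle>`. Its stroke #008000 means engrave at S203, F2297. After flipping Y the toolpath is (130.04,17.96) → (125.82,28.14) → (115.64,32.36) → (105.46,28.14) → (101.24,17.96) → (105.46,7.78) → (115.64,3.56) → (125.82,7.78) → (130.04,17.96), returning to the start.

Shape 2 is a regular polygon drawn with `<polygon>`. Its stroke #008000 means engrave at S203, F2297. After flipping Y the toolpath is (75.01,26.14) → (79.37,24.68) → (80.95,20.36) → (78.56,16.43) → (74.00,15.85) → (70.70,19.06) → (71.15,23.64) → (75.01,26.14), returning to the start.

Shape 3 is a regular polygon drawn with `<polygon>`. Its stroke #ff0000 means cut at S826, F1577. After flipping Y the toolpath is (5.93,82.10) → (9.80,95.12) → (23.00,98.29) → (32.35,88.44) → (28.48,75.42) → (15.28,72.25) → (5.93,82.10), returning to the start.

Shape 4 is a quadratic bezier drawn with `<path>`. Its stroke #ff0000 means cut at S826, F1577. After flipping Y the toolpath is (14.61,121.38) → (38.50,120.54) → (62.93,111.84) → (87.90,95.26) → (113.41,70.81).

G21
G90
G0 X130.04 Y17.96
M3 S203
G01 X125.82 Y28.14 F2297
G01 X115.64 Y32.36
G01 X105.46 Y28.14
G01 X101.24 Y17.96
G01 X105.46 Y7.78
G01 X115.64 Y3.56
G01 X125.82 Y7.78
G01 X130.04 Y17.96
M5
G0 X75.01 Y26.14
M3 S203
G01 X79.37 Y24.68 F2297
G01 X80.95 Y20.36
G01 X78.56 Y16.43
G01 X74.00 Y15.85
G01 X70.70 Y19.06
G01 X71.15 Y23.64
G01 X75.01 Y26.14
M5
G0 X5.93 Y82.10
M3 S826
G01 X9.80 Y95.12 F1577
G01 X23.00 Y98.29
G01 X32.35 Y88.44
G01 X28.48 Y75.42
G01 X15.28 Y72.25
G01 X5.93 Y82.10
M5
G0 X14.61 Y121.38
M3 S826
G01 X38.50 Y120.54 F1577
G01 X62.93 Y111.84
G01 X87.90 Y95.26
G01 X113.41 Y70.81
M5
G0 X0.00 Y0.00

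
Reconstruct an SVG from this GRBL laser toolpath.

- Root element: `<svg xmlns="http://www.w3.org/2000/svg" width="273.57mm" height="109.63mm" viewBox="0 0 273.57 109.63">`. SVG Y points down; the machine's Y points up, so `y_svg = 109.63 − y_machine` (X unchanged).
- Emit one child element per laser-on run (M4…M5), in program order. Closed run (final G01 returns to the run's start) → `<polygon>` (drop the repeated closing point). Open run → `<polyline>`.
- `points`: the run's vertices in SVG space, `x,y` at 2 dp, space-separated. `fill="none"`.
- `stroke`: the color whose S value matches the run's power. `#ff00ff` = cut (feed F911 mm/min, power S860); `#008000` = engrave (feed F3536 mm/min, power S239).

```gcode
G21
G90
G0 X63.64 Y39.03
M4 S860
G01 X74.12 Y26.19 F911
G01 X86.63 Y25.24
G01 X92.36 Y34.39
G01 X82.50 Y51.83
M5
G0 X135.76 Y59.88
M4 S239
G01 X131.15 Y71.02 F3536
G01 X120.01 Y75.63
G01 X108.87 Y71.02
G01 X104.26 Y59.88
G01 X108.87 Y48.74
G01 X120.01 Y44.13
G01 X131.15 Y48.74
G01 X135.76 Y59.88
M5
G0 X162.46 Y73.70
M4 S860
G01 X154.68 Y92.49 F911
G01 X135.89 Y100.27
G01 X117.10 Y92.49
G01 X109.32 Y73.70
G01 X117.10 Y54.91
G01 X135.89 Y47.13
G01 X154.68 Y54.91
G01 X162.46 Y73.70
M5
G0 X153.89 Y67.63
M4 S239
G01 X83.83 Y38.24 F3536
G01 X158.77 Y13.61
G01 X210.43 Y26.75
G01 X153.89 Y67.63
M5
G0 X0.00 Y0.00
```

Machine Y-up, SVG Y-down with viewBox height 109.63, so y_svg = 109.63 − y_machine; X carries over.

Run 1: S860 ⇒ cut layer `#ff00ff`. The run is open, so emit a `<polyline>` with points (Y-flipped): 63.64,70.60 74.12,83.44 86.63,84.39 92.36,75.24 82.50,57.80.

Run 2: S239 ⇒ engrave layer `#008000`. The run returns to its start, so emit a `<polygon>` with points (Y-flipped): 135.76,49.75 131.15,38.61 120.01,34.00 108.87,38.61 104.26,49.75 108.87,60.89 120.01,65.50 131.15,60.89.

Run 3: S860 ⇒ cut layer `#ff00ff`. The run returns to its start, so emit a `<polygon>` with points (Y-flipped): 162.46,35.93 154.68,17.14 135.89,9.36 117.10,17.14 109.32,35.93 117.10,54.72 135.89,62.50 154.68,54.72.

Run 4: S239 ⇒ engrave layer `#008000`. The run returns to its start, so emit a `<polygon>` with points (Y-flipped): 153.89,42.00 83.83,71.39 158.77,96.02 210.43,82.88.

<svg xmlns="http://www.w3.org/2000/svg" width="273.57mm" height="109.63mm" viewBox="0 0 273.57 109.63">
  <polyline points="63.64,70.60 74.12,83.44 86.63,84.39 92.36,75.24 82.50,57.80" fill="none" stroke="#ff00ff"/>
  <polygon points="135.76,49.75 131.15,38.61 120.01,34.00 108.87,38.61 104.26,49.75 108.87,60.89 120.01,65.50 131.15,60.89" fill="none" stroke="#008000"/>
  <polygon points="162.46,35.93 154.68,17.14 135.89,9.36 117.10,17.14 109.32,35.93 117.10,54.72 135.89,62.50 154.68,54.72" fill="none" stroke="#ff00ff"/>
  <polygon points="153.89,42.00 83.83,71.39 158.77,96.02 210.43,82.88" fill="none" stroke="#008000"/>
</svg>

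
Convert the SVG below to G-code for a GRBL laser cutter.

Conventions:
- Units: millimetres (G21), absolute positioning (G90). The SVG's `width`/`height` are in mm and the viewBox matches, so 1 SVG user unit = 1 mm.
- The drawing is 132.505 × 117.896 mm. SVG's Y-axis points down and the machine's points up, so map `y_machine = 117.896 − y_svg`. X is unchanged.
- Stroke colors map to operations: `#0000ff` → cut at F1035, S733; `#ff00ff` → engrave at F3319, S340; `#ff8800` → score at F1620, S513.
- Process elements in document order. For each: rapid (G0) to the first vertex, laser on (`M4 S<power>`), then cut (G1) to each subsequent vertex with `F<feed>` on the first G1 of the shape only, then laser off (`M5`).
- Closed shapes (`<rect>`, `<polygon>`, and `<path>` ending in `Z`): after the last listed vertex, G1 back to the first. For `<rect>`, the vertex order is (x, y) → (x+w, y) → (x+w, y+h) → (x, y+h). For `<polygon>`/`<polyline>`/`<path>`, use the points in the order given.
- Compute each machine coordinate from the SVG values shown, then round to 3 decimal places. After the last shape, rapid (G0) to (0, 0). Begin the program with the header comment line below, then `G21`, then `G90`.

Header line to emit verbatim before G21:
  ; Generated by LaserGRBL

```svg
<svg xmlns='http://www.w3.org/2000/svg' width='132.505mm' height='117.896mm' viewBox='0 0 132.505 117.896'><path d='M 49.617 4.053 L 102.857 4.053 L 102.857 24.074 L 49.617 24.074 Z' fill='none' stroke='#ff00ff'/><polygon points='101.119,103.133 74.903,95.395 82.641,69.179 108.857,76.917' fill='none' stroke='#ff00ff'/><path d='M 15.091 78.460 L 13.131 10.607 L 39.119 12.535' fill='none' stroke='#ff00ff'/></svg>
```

; Generated by LaserGRBL
G21
G90
G0 X49.617 Y113.843
M4 S340
G1 X102.857 Y113.843 F3319
G1 X102.857 Y93.822
G1 X49.617 Y93.822
G1 X49.617 Y113.843
M5
G0 X101.119 Y14.763
M4 S340
G1 X74.903 Y22.501 F3319
G1 X82.641 Y48.717
G1 X108.857 Y40.979
G1 X101.119 Y14.763
M5
G0 X15.091 Y39.436
M4 S340
G1 X13.131 Y107.289 F3319
G1 X39.119 Y105.361
M5
G0 X0.000 Y0.000

Since the viewBox matches the mm dimensions, user units are millimetres directly. The only transform is the Y-flip y_m = 117.896 − y_svg.

Shape 1 is a rectangle drawn with `<path>`. Its stroke #ff00ff means engrave at S340, F3319. After flipping Y the toolpath is (49.617,113.843) → (102.857,113.843) → (102.857,93.822) → (49.617,93.822) → (49.617,113.843), returning to the start.

Shape 2 is a regular polygon drawn with `<polygon>`. Its stroke #ff00ff means engrave at S340, F3319. After flipping Y the toolpath is (101.119,14.763) → (74.903,22.501) → (82.641,48.717) → (108.857,40.979) → (101.119,14.763), returning to the start.

Shape 3 is a open polyline drawn with `<path>`. Its stroke #ff00ff means engrave at S340, F3319. After flipping Y the toolpath is (15.091,39.436) → (13.131,107.289) → (39.119,105.361).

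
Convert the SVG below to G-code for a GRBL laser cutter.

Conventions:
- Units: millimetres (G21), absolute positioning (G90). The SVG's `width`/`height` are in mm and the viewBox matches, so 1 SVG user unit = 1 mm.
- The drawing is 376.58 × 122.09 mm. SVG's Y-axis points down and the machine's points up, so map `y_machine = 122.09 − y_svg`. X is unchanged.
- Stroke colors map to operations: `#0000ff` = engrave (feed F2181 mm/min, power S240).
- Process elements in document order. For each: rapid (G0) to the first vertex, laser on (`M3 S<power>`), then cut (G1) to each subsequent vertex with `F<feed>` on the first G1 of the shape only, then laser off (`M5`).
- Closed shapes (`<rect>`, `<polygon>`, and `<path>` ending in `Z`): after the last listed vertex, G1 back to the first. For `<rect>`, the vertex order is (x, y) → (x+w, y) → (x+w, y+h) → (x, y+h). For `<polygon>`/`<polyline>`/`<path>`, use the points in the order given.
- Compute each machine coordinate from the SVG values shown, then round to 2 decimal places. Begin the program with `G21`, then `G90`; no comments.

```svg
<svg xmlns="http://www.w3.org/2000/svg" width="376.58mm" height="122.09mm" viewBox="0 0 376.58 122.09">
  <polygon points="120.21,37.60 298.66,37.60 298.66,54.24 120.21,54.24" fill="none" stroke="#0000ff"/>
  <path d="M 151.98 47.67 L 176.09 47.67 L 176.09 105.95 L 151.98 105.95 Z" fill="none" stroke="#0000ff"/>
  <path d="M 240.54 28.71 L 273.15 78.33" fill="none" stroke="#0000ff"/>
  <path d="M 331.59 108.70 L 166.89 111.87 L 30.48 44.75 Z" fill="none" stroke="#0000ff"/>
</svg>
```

G21
G90
G0 X120.21 Y84.49
M3 S240
G1 X298.66 Y84.49 F2181
G1 X298.66 Y67.85
G1 X120.21 Y67.85
G1 X120.21 Y84.49
M5
G0 X151.98 Y74.42
M3 S240
G1 X176.09 Y74.42 F2181
G1 X176.09 Y16.14
G1 X151.98 Y16.14
G1 X151.98 Y74.42
M5
G0 X240.54 Y93.38
M3 S240
G1 X273.15 Y43.76 F2181
M5
G0 X331.59 Y13.39
M3 S240
G1 X166.89 Y10.22 F2181
G1 X30.48 Y77.34
G1 X331.59 Y13.39
M5

1 u = 1 mm; y_m = 122.09 − y.

[1] `<polygon>` rectangle, #0000ff→engrave S240 F2181: (120.21,84.49) → (298.66,84.49) → (298.66,67.85) → (120.21,67.85) → (120.21,84.49) (closed)

[2] `<path>` rectangle, #0000ff→engrave S240 F2181: (151.98,74.42) → (176.09,74.42) → (176.09,16.14) → (151.98,16.14) → (151.98,74.42) (closed)

[3] `<path>` line segment, #0000ff→engrave S240 F2181: (240.54,93.38) → (273.15,43.76)

[4] `<path>` closed polygon, #0000ff→engrave S240 F2181: (331.59,13.39) → (166.89,10.22) → (30.48,77.34) → (331.59,13.39) (closed)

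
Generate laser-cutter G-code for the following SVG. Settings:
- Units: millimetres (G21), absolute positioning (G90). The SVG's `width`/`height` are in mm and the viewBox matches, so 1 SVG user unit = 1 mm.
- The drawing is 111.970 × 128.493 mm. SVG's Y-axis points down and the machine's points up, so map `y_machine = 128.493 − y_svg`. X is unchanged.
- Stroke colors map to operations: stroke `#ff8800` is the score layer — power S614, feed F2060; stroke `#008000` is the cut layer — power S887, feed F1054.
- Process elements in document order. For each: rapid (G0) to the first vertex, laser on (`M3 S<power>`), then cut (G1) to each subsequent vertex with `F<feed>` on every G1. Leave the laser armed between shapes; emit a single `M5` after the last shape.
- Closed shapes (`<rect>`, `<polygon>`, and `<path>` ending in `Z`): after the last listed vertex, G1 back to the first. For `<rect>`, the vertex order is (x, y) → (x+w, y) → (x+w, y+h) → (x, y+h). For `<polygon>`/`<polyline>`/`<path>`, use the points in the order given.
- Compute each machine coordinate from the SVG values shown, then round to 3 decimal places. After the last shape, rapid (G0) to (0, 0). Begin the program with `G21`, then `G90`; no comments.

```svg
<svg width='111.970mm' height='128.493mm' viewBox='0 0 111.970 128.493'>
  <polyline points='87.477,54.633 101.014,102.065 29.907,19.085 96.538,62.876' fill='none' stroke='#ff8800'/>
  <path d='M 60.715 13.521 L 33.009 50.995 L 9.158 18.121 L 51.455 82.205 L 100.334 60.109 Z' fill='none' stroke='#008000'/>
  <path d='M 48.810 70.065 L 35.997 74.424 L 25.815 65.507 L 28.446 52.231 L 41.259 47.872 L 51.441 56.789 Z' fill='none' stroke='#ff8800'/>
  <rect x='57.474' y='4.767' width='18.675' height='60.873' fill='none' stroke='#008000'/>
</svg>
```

G21
G90
G0 X87.477 Y73.860
M3 S614
G1 X101.014 Y26.428 F2060
G1 X29.907 Y109.408 F2060
G1 X96.538 Y65.617 F2060
G0 X60.715 Y114.972
M3 S887
G1 X33.009 Y77.498 F1054
G1 X9.158 Y110.372 F1054
G1 X51.455 Y46.288 F1054
G1 X100.334 Y68.384 F1054
G1 X60.715 Y114.972 F1054
G0 X48.810 Y58.428
M3 S614
G1 X35.997 Y54.069 F2060
G1 X25.815 Y62.986 F2060
G1 X28.446 Y76.262 F2060
G1 X41.259 Y80.621 F2060
G1 X51.441 Y71.704 F2060
G1 X48.810 Y58.428 F2060
G0 X57.474 Y123.726
M3 S887
G1 X76.149 Y123.726 F1054
G1 X76.149 Y62.853 F1054
G1 X57.474 Y62.853 F1054
G1 X57.474 Y123.726 F1054
M5
G0 X0.000 Y0.000

1 u = 1 mm; y_m = 128.493 − y.

[1] `<polyline>` open polyline, #ff8800→score S614 F2060: (87.477,73.860) → (101.014,26.428) → (29.907,109.408) → (96.538,65.617)

[2] `<path>` closed polygon, #008000→cut S887 F1054: (60.715,114.972) → (33.009,77.498) → (9.158,110.372) → (51.455,46.288) → (100.334,68.384) → (60.715,114.972) (closed)

[3] `<path>` regular polygon, #ff8800→score S614 F2060: (48.810,58.428) → (35.997,54.069) → (25.815,62.986) → (28.446,76.262) → (41.259,80.621) → (51.441,71.704) → (48.810,58.428) (closed)

[4] `<rect>` rectangle, #008000→cut S887 F1054: (57.474,123.726) → (76.149,123.726) → (76.149,62.853) → (57.474,62.853) → (57.474,123.726) (closed)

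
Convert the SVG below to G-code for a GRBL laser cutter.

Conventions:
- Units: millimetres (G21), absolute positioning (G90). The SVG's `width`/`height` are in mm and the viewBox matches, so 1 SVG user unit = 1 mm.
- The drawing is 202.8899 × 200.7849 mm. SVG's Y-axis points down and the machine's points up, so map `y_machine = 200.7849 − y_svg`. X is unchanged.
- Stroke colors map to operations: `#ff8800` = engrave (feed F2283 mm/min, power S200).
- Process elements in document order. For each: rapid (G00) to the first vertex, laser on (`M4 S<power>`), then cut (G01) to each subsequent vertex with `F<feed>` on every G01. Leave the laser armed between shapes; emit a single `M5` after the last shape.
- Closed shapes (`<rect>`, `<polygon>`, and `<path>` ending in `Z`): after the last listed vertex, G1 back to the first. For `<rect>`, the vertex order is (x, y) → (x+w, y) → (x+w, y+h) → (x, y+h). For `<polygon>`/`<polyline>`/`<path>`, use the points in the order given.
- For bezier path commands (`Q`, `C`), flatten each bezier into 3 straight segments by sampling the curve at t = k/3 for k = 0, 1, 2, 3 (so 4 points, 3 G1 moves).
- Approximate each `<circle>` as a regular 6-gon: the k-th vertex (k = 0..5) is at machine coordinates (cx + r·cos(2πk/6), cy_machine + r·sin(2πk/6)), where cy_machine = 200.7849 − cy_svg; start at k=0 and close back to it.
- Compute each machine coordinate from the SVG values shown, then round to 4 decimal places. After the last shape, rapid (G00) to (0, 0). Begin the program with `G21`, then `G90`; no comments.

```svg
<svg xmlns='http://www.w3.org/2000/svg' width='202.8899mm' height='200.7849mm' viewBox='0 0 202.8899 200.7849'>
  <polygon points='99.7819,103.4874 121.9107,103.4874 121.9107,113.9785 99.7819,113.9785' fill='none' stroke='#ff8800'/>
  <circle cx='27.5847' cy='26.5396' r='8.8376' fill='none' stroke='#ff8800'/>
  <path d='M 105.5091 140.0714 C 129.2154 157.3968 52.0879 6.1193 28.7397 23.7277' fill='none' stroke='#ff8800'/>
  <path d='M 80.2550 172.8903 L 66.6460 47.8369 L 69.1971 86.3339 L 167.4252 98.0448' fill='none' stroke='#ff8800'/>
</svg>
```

G21
G90
G00 X99.7819 Y97.2975
M4 S200
G01 X121.9107 Y97.2975 F2283
G01 X121.9107 Y86.8064 F2283
G01 X99.7819 Y86.8064 F2283
G01 X99.7819 Y97.2975 F2283
G00 X36.4223 Y174.2453
M4 S200
G01 X32.0035 Y181.8989 F2283
G01 X23.1659 Y181.8989 F2283
G01 X18.7471 Y174.2453 F2283
G01 X23.1659 Y166.5917 F2283
G01 X32.0035 Y166.5917 F2283
G01 X36.4223 Y174.2453 F2283
G00 X105.5091 Y60.7135
M4 S200
G01 X101.3305 Y87.0895 F2283
G01 X64.2879 Y150.8699 F2283
G01 X28.7397 Y177.0572 F2283
G00 X80.2550 Y27.8946
M4 S200
G01 X66.6460 Y152.9480 F2283
G01 X69.1971 Y114.4510 F2283
G01 X167.4252 Y102.7401 F2283
M5
G00 X0.0000 Y0.0000

viewBox `0 0 202.8899 200.7849` with mm width/height → 1 unit = 1 mm. Flip: y_m = 200.7849 − y_svg.

**Shape 1** — `<polygon>` rectangle, stroke `#ff8800` → engrave (S200, F2283). Machine vertices: (99.7819,97.2975) → (121.9107,97.2975) → (121.9107,86.8064) → (99.7819,86.8064) → (99.7819,97.2975). Closed: final G1 returns to the first vertex.

**Shape 2** — `<circle>` circle, stroke `#ff8800` → engrave (S200, F2283). Machine vertices: (36.4223,174.2453) → (32.0035,181.8989) → (23.1659,181.8989) → (18.7471,174.2453) → (23.1659,166.5917) → (32.0035,166.5917) → (36.4223,174.2453). Closed: final G1 returns to the first vertex.

**Shape 3** — `<path>` cubic bezier, stroke `#ff8800` → engrave (S200, F2283). Control points (SVG): P0=(105.5091,140.0714), P1=(129.2154,157.3968), P2=(52.0879,6.1193), P3=(28.7397,23.7277); sampled at t=k/3. Machine vertices: (105.5091,60.7135) → (101.3305,87.0895) → (64.2879,150.8699) → (28.7397,177.0572). Open path.

**Shape 4** — `<path>` open polyline, stroke `#ff8800` → engrave (S200, F2283). Machine vertices: (80.2550,27.8946) → (66.6460,152.9480) → (69.1971,114.4510) → (167.4252,102.7401). Open path.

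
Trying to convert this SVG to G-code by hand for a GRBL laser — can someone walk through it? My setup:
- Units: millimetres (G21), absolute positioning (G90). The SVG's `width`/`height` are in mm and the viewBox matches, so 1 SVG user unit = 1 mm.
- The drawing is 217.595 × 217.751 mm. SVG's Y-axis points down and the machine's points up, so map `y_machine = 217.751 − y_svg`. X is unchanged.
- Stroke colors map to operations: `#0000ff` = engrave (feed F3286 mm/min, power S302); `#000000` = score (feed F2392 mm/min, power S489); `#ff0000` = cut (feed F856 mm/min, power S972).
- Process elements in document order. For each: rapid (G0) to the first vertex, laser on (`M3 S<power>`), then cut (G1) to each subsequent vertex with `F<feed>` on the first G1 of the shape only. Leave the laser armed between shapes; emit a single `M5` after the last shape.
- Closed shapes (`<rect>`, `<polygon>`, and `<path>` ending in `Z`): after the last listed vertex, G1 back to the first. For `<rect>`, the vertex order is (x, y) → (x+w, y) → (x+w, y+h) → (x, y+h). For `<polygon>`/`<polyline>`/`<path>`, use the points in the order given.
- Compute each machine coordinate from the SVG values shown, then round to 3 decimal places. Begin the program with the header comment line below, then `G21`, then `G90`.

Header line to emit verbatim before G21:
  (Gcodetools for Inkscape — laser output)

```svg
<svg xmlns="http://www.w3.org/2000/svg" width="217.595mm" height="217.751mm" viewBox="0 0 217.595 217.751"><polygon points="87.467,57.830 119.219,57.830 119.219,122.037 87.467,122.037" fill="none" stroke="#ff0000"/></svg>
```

(Gcodetools for Inkscape — laser output)
G21
G90
G0 X87.467 Y159.921
M3 S972
G1 X119.219 Y159.921 F856
G1 X119.219 Y95.714
G1 X87.467 Y95.714
G1 X87.467 Y159.921
M5

viewBox `0 0 217.595 217.751` with mm width/height → 1 unit = 1 mm. Flip: y_m = 217.751 − y_svg.

**Shape 1** — `<polygon>` rectangle, stroke `#ff0000` → cut (S972, F856). Machine vertices: (87.467,159.921) → (119.219,159.921) → (119.219,95.714) → (87.467,95.714) → (87.467,159.921). Closed: final G1 returns to the first vertex.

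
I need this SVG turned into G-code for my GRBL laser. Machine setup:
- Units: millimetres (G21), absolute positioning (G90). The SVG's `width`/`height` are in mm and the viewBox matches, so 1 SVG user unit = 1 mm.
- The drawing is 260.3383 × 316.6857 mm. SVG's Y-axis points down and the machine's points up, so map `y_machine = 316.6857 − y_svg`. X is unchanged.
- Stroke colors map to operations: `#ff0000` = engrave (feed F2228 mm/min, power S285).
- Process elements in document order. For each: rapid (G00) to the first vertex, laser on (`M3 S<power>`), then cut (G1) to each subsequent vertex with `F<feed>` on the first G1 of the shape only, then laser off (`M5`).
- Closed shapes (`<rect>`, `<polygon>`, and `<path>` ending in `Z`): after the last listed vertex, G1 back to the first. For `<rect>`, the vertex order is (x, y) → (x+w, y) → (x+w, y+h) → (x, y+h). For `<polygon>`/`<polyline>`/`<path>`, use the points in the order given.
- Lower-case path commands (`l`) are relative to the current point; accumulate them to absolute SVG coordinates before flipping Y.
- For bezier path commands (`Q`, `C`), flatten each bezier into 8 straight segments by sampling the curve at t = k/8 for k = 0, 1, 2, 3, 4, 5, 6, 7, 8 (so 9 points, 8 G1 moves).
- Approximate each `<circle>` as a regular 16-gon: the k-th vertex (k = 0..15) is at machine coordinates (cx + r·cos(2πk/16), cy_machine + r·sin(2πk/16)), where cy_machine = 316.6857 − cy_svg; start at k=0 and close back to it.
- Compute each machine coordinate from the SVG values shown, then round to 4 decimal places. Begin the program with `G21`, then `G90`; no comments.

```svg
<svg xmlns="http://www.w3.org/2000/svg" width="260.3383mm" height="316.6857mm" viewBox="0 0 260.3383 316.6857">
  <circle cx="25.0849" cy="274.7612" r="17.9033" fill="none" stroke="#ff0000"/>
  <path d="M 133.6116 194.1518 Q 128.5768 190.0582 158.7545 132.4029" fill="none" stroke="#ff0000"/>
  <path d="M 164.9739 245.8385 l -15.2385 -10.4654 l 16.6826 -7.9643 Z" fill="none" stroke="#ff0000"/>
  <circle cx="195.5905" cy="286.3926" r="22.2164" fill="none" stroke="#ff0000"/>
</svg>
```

G21
G90
G00 X42.9882 Y41.9245
M3 S285
G1 X41.6254 Y48.7758 F2228
G1 X37.7444 Y54.5840
G1 X31.9362 Y58.4650
G1 X25.0849 Y59.8278
G1 X18.2336 Y58.4650
G1 X12.4254 Y54.5840
G1 X8.5444 Y48.7758
G1 X7.1816 Y41.9245
G1 X8.5444 Y35.0732
G1 X12.4254 Y29.2650
G1 X18.2336 Y25.3840
G1 X25.0849 Y24.0212
G1 X31.9362 Y25.3840
G1 X37.7444 Y29.2650
G1 X41.6254 Y35.0732
G1 X42.9882 Y41.9245
M5
G00 X133.6116 Y122.5339
M3 S285
G1 X132.9031 Y124.3942 F2228
G1 X133.2950 Y127.9283
G1 X134.7873 Y133.1362
G1 X137.3799 Y140.0179
G1 X141.0730 Y148.5734
G1 X145.8664 Y158.8028
G1 X151.7603 Y170.7059
G1 X158.7545 Y184.2828
M5
G00 X164.9739 Y70.8472
M3 S285
G1 X149.7354 Y81.3126 F2228
G1 X166.4180 Y89.2769
G1 X164.9739 Y70.8472
M5
G00 X217.8069 Y30.2931
M3 S285
G1 X216.1158 Y38.7949 F2228
G1 X211.2999 Y46.0025
G1 X204.0923 Y50.8184
G1 X195.5905 Y52.5095
G1 X187.0887 Y50.8184
G1 X179.8811 Y46.0025
G1 X175.0652 Y38.7949
G1 X173.3741 Y30.2931
G1 X175.0652 Y21.7913
G1 X179.8811 Y14.5837
G1 X187.0887 Y9.7678
G1 X195.5905 Y8.0767
G1 X204.0923 Y9.7678
G1 X211.2999 Y14.5837
G1 X216.1158 Y21.7913
G1 X217.8069 Y30.2931
M5

viewBox `0 0 260.3383 316.6857` with mm width/height → 1 unit = 1 mm. Flip: y_m = 316.6857 − y_svg.

**Shape 1** — `<circle>` circle, stroke `#ff0000` → engrave (S285, F2228). Machine vertices: (42.9882,41.9245) → (41.6254,48.7758) → (37.7444,54.5840) → (31.9362,58.4650) → (25.0849,59.8278) → (18.2336,58.4650) → (12.4254,54.5840) → (8.5444,48.7758) → (7.1816,41.9245) → (8.5444,35.0732) → (12.4254,29.2650) → (18.2336,25.3840) → (25.0849,24.0212) → (31.9362,25.3840) → (37.7444,29.2650) → (41.6254,35.0732) → (42.9882,41.9245). Closed: final G1 returns to the first vertex.

**Shape 2** — `<path>` quadratic bezier, stroke `#ff0000` → engrave (S285, F2228). Control points (SVG): P0=(133.6116,194.1518), P1=(128.5768,190.0582), P2=(158.7545,132.4029); sampled at t=k/8. Machine vertices: (133.6116,122.5339) → (132.9031,124.3942) → (133.2950,127.9283) → (134.7873,133.1362) → (137.3799,140.0179) → (141.0730,148.5734) → (145.8664,158.8028) → (151.7603,170.7059) → (158.7545,184.2828). Open path.

**Shape 3** — `<path>` regular polygon, stroke `#ff0000` → engrave (S285, F2228). Machine vertices: (164.9739,70.8472) → (149.7354,81.3126) → (166.4180,89.2769) → (164.9739,70.8472). Closed: final G1 returns to the first vertex.

**Shape 4** — `<circle>` circle, stroke `#ff0000` → engrave (S285, F2228). Machine vertices: (217.8069,30.2931) → (216.1158,38.7949) → (211.2999,46.0025) → (204.0923,50.8184) → (195.5905,52.5095) → (187.0887,50.8184) → (179.8811,46.0025) → (175.0652,38.7949) → (173.3741,30.2931) → (175.0652,21.7913) → (179.8811,14.5837) → (187.0887,9.7678) → (195.5905,8.0767) → (204.0923,9.7678) → (211.2999,14.5837) → (216.1158,21.7913) → (217.8069,30.2931). Closed: final G1 returns to the first vertex.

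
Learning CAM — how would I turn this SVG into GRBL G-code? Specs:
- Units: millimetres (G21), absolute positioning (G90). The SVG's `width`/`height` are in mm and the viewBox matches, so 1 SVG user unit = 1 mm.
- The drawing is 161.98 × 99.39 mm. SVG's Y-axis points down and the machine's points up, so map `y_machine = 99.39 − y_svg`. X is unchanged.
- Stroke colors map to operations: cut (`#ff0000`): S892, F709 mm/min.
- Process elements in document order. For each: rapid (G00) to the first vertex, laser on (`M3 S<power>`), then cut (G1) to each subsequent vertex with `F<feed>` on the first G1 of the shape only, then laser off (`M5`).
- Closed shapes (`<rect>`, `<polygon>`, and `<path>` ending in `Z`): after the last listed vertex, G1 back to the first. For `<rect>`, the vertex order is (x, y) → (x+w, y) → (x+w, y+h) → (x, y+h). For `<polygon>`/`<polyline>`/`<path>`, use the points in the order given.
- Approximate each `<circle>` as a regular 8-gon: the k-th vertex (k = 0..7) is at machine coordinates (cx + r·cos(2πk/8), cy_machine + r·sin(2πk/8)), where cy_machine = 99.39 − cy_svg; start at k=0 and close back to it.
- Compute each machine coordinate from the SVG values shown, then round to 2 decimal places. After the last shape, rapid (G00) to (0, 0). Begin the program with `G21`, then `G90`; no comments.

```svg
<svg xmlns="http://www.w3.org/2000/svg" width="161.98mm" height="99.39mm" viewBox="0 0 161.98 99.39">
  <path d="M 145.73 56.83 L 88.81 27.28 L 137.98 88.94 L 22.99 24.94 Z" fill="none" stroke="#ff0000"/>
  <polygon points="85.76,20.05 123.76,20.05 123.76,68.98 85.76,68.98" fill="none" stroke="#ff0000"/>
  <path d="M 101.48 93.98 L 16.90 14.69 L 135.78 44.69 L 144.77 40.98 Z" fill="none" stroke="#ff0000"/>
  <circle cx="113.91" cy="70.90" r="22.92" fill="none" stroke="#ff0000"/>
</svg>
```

G21
G90
G00 X145.73 Y42.56
M3 S892
G1 X88.81 Y72.11 F709
G1 X137.98 Y10.45
G1 X22.99 Y74.45
G1 X145.73 Y42.56
M5
G00 X85.76 Y79.34
M3 S892
G1 X123.76 Y79.34 F709
G1 X123.76 Y30.41
G1 X85.76 Y30.41
G1 X85.76 Y79.34
M5
G00 X101.48 Y5.41
M3 S892
G1 X16.90 Y84.70 F709
G1 X135.78 Y54.70
G1 X144.77 Y58.41
G1 X101.48 Y5.41
M5
G00 X136.83 Y28.49
M3 S892
G1 X130.12 Y44.70 F709
G1 X113.91 Y51.41
G1 X97.70 Y44.70
G1 X90.99 Y28.49
G1 X97.70 Y12.28
G1 X113.91 Y5.57
G1 X130.12 Y12.28
G1 X136.83 Y28.49
M5
G00 X0.00 Y0.00

viewBox `0 0 161.98 99.39` with mm width/height → 1 unit = 1 mm. Flip: y_m = 99.39 − y_svg.

**Shape 1** — `<path>` closed polygon, stroke `#ff0000` → cut (S892, F709). Machine vertices: (145.73,42.56) → (88.81,72.11) → (137.98,10.45) → (22.99,74.45) → (145.73,42.56). Closed: final G1 returns to the first vertex.

**Shape 2** — `<polygon>` rectangle, stroke `#ff0000` → cut (S892, F709). Machine vertices: (85.76,79.34) → (123.76,79.34) → (123.76,30.41) → (85.76,30.41) → (85.76,79.34). Closed: final G1 returns to the first vertex.

**Shape 3** — `<path>` closed polygon, stroke `#ff0000` → cut (S892, F709). Machine vertices: (101.48,5.41) → (16.90,84.70) → (135.78,54.70) → (144.77,58.41) → (101.48,5.41). Closed: final G1 returns to the first vertex.

**Shape 4** — `<circle>` circle, stroke `#ff0000` → cut (S892, F709). Machine vertices: (136.83,28.49) → (130.12,44.70) → (113.91,51.41) → (97.70,44.70) → (90.99,28.49) → (97.70,12.28) → (113.91,5.57) → (130.12,12.28) → (136.83,28.49). Closed: final G1 returns to the first vertex.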